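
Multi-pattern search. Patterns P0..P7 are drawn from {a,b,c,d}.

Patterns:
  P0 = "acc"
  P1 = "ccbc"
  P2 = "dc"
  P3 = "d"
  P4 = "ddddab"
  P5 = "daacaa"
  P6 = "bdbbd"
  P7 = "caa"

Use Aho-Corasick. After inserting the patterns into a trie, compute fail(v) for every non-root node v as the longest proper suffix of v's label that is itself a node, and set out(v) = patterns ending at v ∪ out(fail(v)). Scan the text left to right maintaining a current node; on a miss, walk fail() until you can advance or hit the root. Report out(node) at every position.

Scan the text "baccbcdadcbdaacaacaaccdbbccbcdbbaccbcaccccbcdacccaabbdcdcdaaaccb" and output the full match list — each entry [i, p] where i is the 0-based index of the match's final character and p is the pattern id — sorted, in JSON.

Construct AC machine:
Trie nodes:
  n0 'ε': a→1 b→20 c→4 d→8
  n1 'a': c→2
  n2 'ac': c→3
  n3 'acc': ·  [P0 ends]
  n4 'c': a→25 c→5
  n5 'cc': b→6
  n6 'ccb': c→7
  n7 'ccbc': ·  [P1 ends]
  n8 'd': a→15 c→9 d→10  [P3 ends]
  n9 'dc': ·  [P2 ends]
  n10 'dd': d→11
  n11 'ddd': d→12
  n12 'dddd': a→13
  n13 'dddda': b→14
  n14 'ddddab': ·  [P4 ends]
  n15 'da': a→16
  n16 'daa': c→17
  n17 'daac': a→18
  n18 'daaca': a→19
  n19 'daacaa': ·  [P5 ends]
  n20 'b': d→21
  n21 'bd': b→22
  n22 'bdb': b→23
  n23 'bdbb': d→24
  n24 'bdbbd': ·  [P6 ends]
  n25 'ca': a→26
  n26 'caa': ·  [P7 ends]

Failure links (BFS by depth):
  fail(1) 'a': from fail(0)=0 chase 'a': 0 ⇒ 0;  out=∅∪out(0)=∅
  fail(4) 'c': from fail(0)=0 chase 'c': 0 ⇒ 0;  out=∅∪out(0)=∅
  fail(8) 'd': from fail(0)=0 chase 'd': 0 ⇒ 0;  out={3}∪out(0)={3}
  fail(20) 'b': from fail(0)=0 chase 'b': 0 ⇒ 0;  out=∅∪out(0)=∅
  fail(2) 'ac': from fail(1)=0 chase 'c': 0 ⇒ 4;  out=∅∪out(4)=∅
  fail(5) 'cc': from fail(4)=0 chase 'c': 0 ⇒ 4;  out=∅∪out(4)=∅
  fail(9) 'dc': from fail(8)=0 chase 'c': 0 ⇒ 4;  out={2}∪out(4)={2}
  fail(10) 'dd': from fail(8)=0 chase 'd': 0 ⇒ 8;  out=∅∪out(8)={3}
  fail(15) 'da': from fail(8)=0 chase 'a': 0 ⇒ 1;  out=∅∪out(1)=∅
  fail(21) 'bd': from fail(20)=0 chase 'd': 0 ⇒ 8;  out=∅∪out(8)={3}
  fail(25) 'ca': from fail(4)=0 chase 'a': 0 ⇒ 1;  out=∅∪out(1)=∅
  fail(3) 'acc': from fail(2)=4 chase 'c': 4 ⇒ 5;  out={0}∪out(5)={0}
  fail(6) 'ccb': from fail(5)=4 chase 'b': 4→0 ⇒ 20;  out=∅∪out(20)=∅
  fail(11) 'ddd': from fail(10)=8 chase 'd': 8 ⇒ 10;  out=∅∪out(10)={3}
  fail(16) 'daa': from fail(15)=1 chase 'a': 1→0 ⇒ 1;  out=∅∪out(1)=∅
  fail(22) 'bdb': from fail(21)=8 chase 'b': 8→0 ⇒ 20;  out=∅∪out(20)=∅
  fail(26) 'caa': from fail(25)=1 chase 'a': 1→0 ⇒ 1;  out={7}∪out(1)={7}
  fail(7) 'ccbc': from fail(6)=20 chase 'c': 20→0 ⇒ 4;  out={1}∪out(4)={1}
  fail(12) 'dddd': from fail(11)=10 chase 'd': 10 ⇒ 11;  out=∅∪out(11)={3}
  fail(17) 'daac': from fail(16)=1 chase 'c': 1 ⇒ 2;  out=∅∪out(2)=∅
  fail(23) 'bdbb': from fail(22)=20 chase 'b': 20→0 ⇒ 20;  out=∅∪out(20)=∅
  fail(13) 'dddda': from fail(12)=11 chase 'a': 11→10→8 ⇒ 15;  out=∅∪out(15)=∅
  fail(18) 'daaca': from fail(17)=2 chase 'a': 2→4 ⇒ 25;  out=∅∪out(25)=∅
  fail(24) 'bdbbd': from fail(23)=20 chase 'd': 20 ⇒ 21;  out={6}∪out(21)={3,6}
  fail(14) 'ddddab': from fail(13)=15 chase 'b': 15→1→0 ⇒ 20;  out={4}∪out(20)={4}
  fail(19) 'daacaa': from fail(18)=25 chase 'a': 25 ⇒ 26;  out={5}∪out(26)={5,7}

Text stream:
pos 0 'b': at 20
pos 1 'a': at 1 ·f
pos 2 'c': at 2
pos 3 'c': at 3  → match P0@[1:3]
pos 4 'b': at 6 ·f
pos 5 'c': at 7  → match P1@[2:5]
pos 6 'd': at 8 ·f  → match P3@[6:6]
pos 7 'a': at 15
pos 8 'd': at 8 ·f  → match P3@[8:8]
pos 9 'c': at 9  → match P2@[8:9]
pos 10 'b': at 20 ·f
pos 11 'd': at 21  → match P3@[11:11]
pos 12 'a': at 15 ·f
pos 13 'a': at 16
pos 14 'c': at 17
pos 15 'a': at 18
pos 16 'a': at 19  → match P5@[11:16],P7@[14:16]
pos 17 'c': at 2 ·f
pos 18 'a': at 25 ·f
pos 19 'a': at 26  → match P7@[17:19]
pos 20 'c': at 2 ·f
pos 21 'c': at 3  → match P0@[19:21]
pos 22 'd': at 8 ·f  → match P3@[22:22]
pos 23 'b': at 20 ·f
pos 24 'b': at 20 ·f
pos 25 'c': at 4 ·f
pos 26 'c': at 5
pos 27 'b': at 6
pos 28 'c': at 7  → match P1@[25:28]
pos 29 'd': at 8 ·f  → match P3@[29:29]
pos 30 'b': at 20 ·f
pos 31 'b': at 20 ·f
pos 32 'a': at 1 ·f
pos 33 'c': at 2
pos 34 'c': at 3  → match P0@[32:34]
pos 35 'b': at 6 ·f
pos 36 'c': at 7  → match P1@[33:36]
pos 37 'a': at 25 ·f
pos 38 'c': at 2 ·f
pos 39 'c': at 3  → match P0@[37:39]
pos 40 'c': at 5 ·f
pos 41 'c': at 5 ·f
pos 42 'b': at 6
pos 43 'c': at 7  → match P1@[40:43]
pos 44 'd': at 8 ·f  → match P3@[44:44]
pos 45 'a': at 15
pos 46 'c': at 2 ·f
pos 47 'c': at 3  → match P0@[45:47]
pos 48 'c': at 5 ·f
pos 49 'a': at 25 ·f
pos 50 'a': at 26  → match P7@[48:50]
pos 51 'b': at 20 ·f
pos 52 'b': at 20 ·f
pos 53 'd': at 21  → match P3@[53:53]
pos 54 'c': at 9 ·f  → match P2@[53:54]
pos 55 'd': at 8 ·f  → match P3@[55:55]
pos 56 'c': at 9  → match P2@[55:56]
pos 57 'd': at 8 ·f  → match P3@[57:57]
pos 58 'a': at 15
pos 59 'a': at 16
pos 60 'a': at 1 ·f
pos 61 'c': at 2
pos 62 'c': at 3  → match P0@[60:62]
pos 63 'b': at 6 ·f

Result: [[3,0],[5,1],[6,3],[8,3],[9,2],[11,3],[16,5],[16,7],[19,7],[21,0],[22,3],[28,1],[29,3],[34,0],[36,1],[39,0],[43,1],[44,3],[47,0],[50,7],[53,3],[54,2],[55,3],[56,2],[57,3],[62,0]]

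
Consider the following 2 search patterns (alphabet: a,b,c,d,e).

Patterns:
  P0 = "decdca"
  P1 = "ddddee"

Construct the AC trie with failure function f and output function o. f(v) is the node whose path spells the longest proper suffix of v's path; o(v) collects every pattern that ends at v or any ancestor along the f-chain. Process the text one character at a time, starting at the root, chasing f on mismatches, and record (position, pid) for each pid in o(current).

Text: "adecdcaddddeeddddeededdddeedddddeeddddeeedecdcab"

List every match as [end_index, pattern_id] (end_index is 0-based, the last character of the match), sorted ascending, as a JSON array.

Build:
Trie nodes:
  0='ε' goto d→1
  1='d' goto d→7 e→2
  2='de' goto c→3
  3='dec' goto d→4
  4='decd' goto c→5
  5='decdc' goto a→6
  6='decdca' goto ·  ←P0
  7='dd' goto d→8
  8='ddd' goto d→9
  9='dddd' goto e→10
  10='dddde' goto e→11
  11='ddddee' goto ·  ←P1

BFS fail/out derivation:
  fail(1) 'd': from fail(0)=0 chase 'd': 0 ⇒ 0;  out=∅∪out(0)=∅
  fail(2) 'de': from fail(1)=0 chase 'e': 0 ⇒ 0;  out=∅∪out(0)=∅
  fail(7) 'dd': from fail(1)=0 chase 'd': 0 ⇒ 1;  out=∅∪out(1)=∅
  fail(3) 'dec': from fail(2)=0 chase 'c': 0 ⇒ 0;  out=∅∪out(0)=∅
  fail(8) 'ddd': from fail(7)=1 chase 'd': 1 ⇒ 7;  out=∅∪out(7)=∅
  fail(4) 'decd': from fail(3)=0 chase 'd': 0 ⇒ 1;  out=∅∪out(1)=∅
  fail(9) 'dddd': from fail(8)=7 chase 'd': 7 ⇒ 8;  out=∅∪out(8)=∅
  fail(5) 'decdc': from fail(4)=1 chase 'c': 1→0 ⇒ 0;  out=∅∪out(0)=∅
  fail(10) 'dddde': from fail(9)=8 chase 'e': 8→7→1 ⇒ 2;  out=∅∪out(2)=∅
  fail(6) 'decdca': from fail(5)=0 chase 'a': 0 ⇒ 0;  out={0}∪out(0)={0}
  fail(11) 'ddddee': from fail(10)=2 chase 'e': 2→0 ⇒ 0;  out={1}∪out(0)={1}

Scan:
i=0 'a': node 0→0
i=1 'd': node 0→1
i=2 'e': node 1→2
i=3 'c': node 2→3
i=4 'd': node 3→4
i=5 'c': node 4→5
i=6 'a': node 5→6  → match P0@[1:6]
i=7 'd': node 6→1 (fail-walked)
i=8 'd': node 1→7
i=9 'd': node 7→8
i=10 'd': node 8→9
i=11 'e': node 9→10
i=12 'e': node 10→11  → match P1@[7:12]
i=13 'd': node 11→1 (fail-walked)
i=14 'd': node 1→7
i=15 'd': node 7→8
i=16 'd': node 8→9
i=17 'e': node 9→10
i=18 'e': node 10→11  → match P1@[13:18]
i=19 'd': node 11→1 (fail-walked)
i=20 'e': node 1→2
i=21 'd': node 2→1 (fail-walked)
i=22 'd': node 1→7
i=23 'd': node 7→8
i=24 'd': node 8→9
i=25 'e': node 9→10
i=26 'e': node 10→11  → match P1@[21:26]
i=27 'd': node 11→1 (fail-walked)
i=28 'd': node 1→7
i=29 'd': node 7→8
i=30 'd': node 8→9
i=31 'd': node 9→9 (fail-walked)
i=32 'e': node 9→10
i=33 'e': node 10→11  → match P1@[28:33]
i=34 'd': node 11→1 (fail-walked)
i=35 'd': node 1→7
i=36 'd': node 7→8
i=37 'd': node 8→9
i=38 'e': node 9→10
i=39 'e': node 10→11  → match P1@[34:39]
i=40 'e': node 11→0 (fail-walked)
i=41 'd': node 0→1
i=42 'e': node 1→2
i=43 'c': node 2→3
i=44 'd': node 3→4
i=45 'c': node 4→5
i=46 'a': node 5→6  → match P0@[41:46]
i=47 'b': node 6→0 (fail-walked)

All matches (sorted): [[6,0],[12,1],[18,1],[26,1],[33,1],[39,1],[46,0]]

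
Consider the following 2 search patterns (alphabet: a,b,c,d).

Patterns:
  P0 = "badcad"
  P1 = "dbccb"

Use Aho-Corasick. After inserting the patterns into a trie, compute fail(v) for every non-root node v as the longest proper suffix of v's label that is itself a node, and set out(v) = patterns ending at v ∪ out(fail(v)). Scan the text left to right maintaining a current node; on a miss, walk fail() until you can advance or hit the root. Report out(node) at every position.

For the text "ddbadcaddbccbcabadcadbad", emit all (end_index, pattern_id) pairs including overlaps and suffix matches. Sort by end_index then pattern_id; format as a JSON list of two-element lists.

Build:
Trie nodes:
  0='ε' goto b→1 d→7
  1='b' goto a→2
  2='ba' goto d→3
  3='bad' goto c→4
  4='badc' goto a→5
  5='badca' goto d→6
  6='badcad' goto ·  ←P0
  7='d' goto b→8
  8='db' goto c→9
  9='dbc' goto c→10
  10='dbcc' goto b→11
  11='dbccb' goto ·  ←P1

Failure links (BFS by depth):
  n1('b'): parent n0 fail=0; on 'b' 0 → fail=0;  out ∅∪∅=∅
  n7('d'): parent n0 fail=0; on 'd' 0 → fail=0;  out ∅∪∅=∅
  n2('ba'): parent n1 fail=0; on 'a' 0 → fail=0;  out ∅∪∅=∅
  n8('db'): parent n7 fail=0; on 'b' 0 → fail=1;  out ∅∪∅=∅
  n3('bad'): parent n2 fail=0; on 'd' 0 → fail=7;  out ∅∪∅=∅
  n9('dbc'): parent n8 fail=1; on 'c' 1→0 → fail=0;  out ∅∪∅=∅
  n4('badc'): parent n3 fail=7; on 'c' 7→0 → fail=0;  out ∅∪∅=∅
  n10('dbcc'): parent n9 fail=0; on 'c' 0 → fail=0;  out ∅∪∅=∅
  n5('badca'): parent n4 fail=0; on 'a' 0 → fail=0;  out ∅∪∅=∅
  n11('dbccb'): parent n10 fail=0; on 'b' 0 → fail=1;  out {1}∪∅={1}
  n6('badcad'): parent n5 fail=0; on 'd' 0 → fail=7;  out {0}∪∅={0}

Scan:
[0] read 'd'  n0⇒n7
[1] read 'd'  n7⇒n7 (fail-walked)
[2] read 'b'  n7⇒n8
[3] read 'a'  n8⇒n2 (fail-walked)
[4] read 'd'  n2⇒n3
[5] read 'c'  n3⇒n4
[6] read 'a'  n4⇒n5
[7] read 'd'  n5⇒n6  emit P0@[2:7]
[8] read 'd'  n6⇒n7 (fail-walked)
[9] read 'b'  n7⇒n8
[10] read 'c'  n8⇒n9
[11] read 'c'  n9⇒n10
[12] read 'b'  n10⇒n11  emit P1@[8:12]
[13] read 'c'  n11⇒n0 (fail-walked)
[14] read 'a'  n0⇒n0
[15] read 'b'  n0⇒n1
[16] read 'a'  n1⇒n2
[17] read 'd'  n2⇒n3
[18] read 'c'  n3⇒n4
[19] read 'a'  n4⇒n5
[20] read 'd'  n5⇒n6  emit P0@[15:20]
[21] read 'b'  n6⇒n8 (fail-walked)
[22] read 'a'  n8⇒n2 (fail-walked)
[23] read 'd'  n2⇒n3

Result: [[7,0],[12,1],[20,0]]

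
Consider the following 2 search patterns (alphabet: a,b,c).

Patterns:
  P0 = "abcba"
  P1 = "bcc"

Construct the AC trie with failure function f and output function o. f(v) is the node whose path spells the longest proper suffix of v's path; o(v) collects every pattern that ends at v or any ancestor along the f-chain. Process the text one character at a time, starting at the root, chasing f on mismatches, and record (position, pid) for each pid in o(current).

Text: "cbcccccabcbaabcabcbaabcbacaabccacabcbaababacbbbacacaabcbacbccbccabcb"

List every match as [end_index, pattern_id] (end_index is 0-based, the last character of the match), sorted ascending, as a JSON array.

Build:
Trie nodes:
  n0 'ε': a→1 b→6
  n1 'a': b→2
  n2 'ab': c→3
  n3 'abc': b→4
  n4 'abcb': a→5
  n5 'abcba': ·  [P0 ends]
  n6 'b': c→7
  n7 'bc': c→8
  n8 'bcc': ·  [P1 ends]

Failure links (BFS by depth):
  n1('a'): parent n0 fail=0; on 'a' 0 → fail=0;  out ∅∪∅=∅
  n6('b'): parent n0 fail=0; on 'b' 0 → fail=0;  out ∅∪∅=∅
  n2('ab'): parent n1 fail=0; on 'b' 0 → fail=6;  out ∅∪∅=∅
  n7('bc'): parent n6 fail=0; on 'c' 0 → fail=0;  out ∅∪∅=∅
  n3('abc'): parent n2 fail=6; on 'c' 6 → fail=7;  out ∅∪∅=∅
  n8('bcc'): parent n7 fail=0; on 'c' 0 → fail=0;  out {1}∪∅={1}
  n4('abcb'): parent n3 fail=7; on 'b' 7→0 → fail=6;  out ∅∪∅=∅
  n5('abcba'): parent n4 fail=6; on 'a' 6→0 → fail=1;  out {0}∪∅={0}

Text stream:
i=0 'c': node 0→0
i=1 'b': node 0→6
i=2 'c': node 6→7
i=3 'c': node 7→8  emit P1@[1:3]
i=4 'c': node 8→0 ·f
i=5 'c': node 0→0
i=6 'c': node 0→0
i=7 'a': node 0→1
i=8 'b': node 1→2
i=9 'c': node 2→3
i=10 'b': node 3→4
i=11 'a': node 4→5  emit P0@[7:11]
i=12 'a': node 5→1 ·f
i=13 'b': node 1→2
i=14 'c': node 2→3
i=15 'a': node 3→1 ·f
i=16 'b': node 1→2
i=17 'c': node 2→3
i=18 'b': node 3→4
i=19 'a': node 4→5  emit P0@[15:19]
i=20 'a': node 5→1 ·f
i=21 'b': node 1→2
i=22 'c': node 2→3
i=23 'b': node 3→4
i=24 'a': node 4→5  emit P0@[20:24]
i=25 'c': node 5→0 ·f
i=26 'a': node 0→1
i=27 'a': node 1→1 ·f
i=28 'b': node 1→2
i=29 'c': node 2→3
i=30 'c': node 3→8 ·f  emit P1@[28:30]
i=31 'a': node 8→1 ·f
i=32 'c': node 1→0 ·f
i=33 'a': node 0→1
i=34 'b': node 1→2
i=35 'c': node 2→3
i=36 'b': node 3→4
i=37 'a': node 4→5  emit P0@[33:37]
i=38 'a': node 5→1 ·f
i=39 'b': node 1→2
i=40 'a': node 2→1 ·f
i=41 'b': node 1→2
i=42 'a': node 2→1 ·f
i=43 'c': node 1→0 ·f
i=44 'b': node 0→6
i=45 'b': node 6→6 ·f
i=46 'b': node 6→6 ·f
i=47 'a': node 6→1 ·f
i=48 'c': node 1→0 ·f
i=49 'a': node 0→1
i=50 'c': node 1→0 ·f
i=51 'a': node 0→1
i=52 'a': node 1→1 ·f
i=53 'b': node 1→2
i=54 'c': node 2→3
i=55 'b': node 3→4
i=56 'a': node 4→5  emit P0@[52:56]
i=57 'c': node 5→0 ·f
i=58 'b': node 0→6
i=59 'c': node 6→7
i=60 'c': node 7→8  emit P1@[58:60]
i=61 'b': node 8→6 ·f
i=62 'c': node 6→7
i=63 'c': node 7→8  emit P1@[61:63]
i=64 'a': node 8→1 ·f
i=65 'b': node 1→2
i=66 'c': node 2→3
i=67 'b': node 3→4

Result: [[3,1],[11,0],[19,0],[24,0],[30,1],[37,0],[56,0],[60,1],[63,1]]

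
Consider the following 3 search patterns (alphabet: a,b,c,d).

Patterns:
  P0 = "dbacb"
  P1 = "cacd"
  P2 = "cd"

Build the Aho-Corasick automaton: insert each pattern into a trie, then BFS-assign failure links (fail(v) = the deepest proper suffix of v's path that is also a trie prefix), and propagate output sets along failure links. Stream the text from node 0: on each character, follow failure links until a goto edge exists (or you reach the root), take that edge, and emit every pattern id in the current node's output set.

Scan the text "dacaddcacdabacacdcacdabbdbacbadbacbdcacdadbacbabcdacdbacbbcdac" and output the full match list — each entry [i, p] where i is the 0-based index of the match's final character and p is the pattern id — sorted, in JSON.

Build automaton:
Trie nodes:
  n0 'ε': c→6 d→1
  n1 'd': b→2
  n2 'db': a→3
  n3 'dba': c→4
  n4 'dbac': b→5
  n5 'dbacb': ·  ←P0
  n6 'c': a→7 d→10
  n7 'ca': c→8
  n8 'cac': d→9
  n9 'cacd': ·  ←P1
  n10 'cd': ·  ←P2

Failure links (BFS by depth):
  n1('d'): parent n0 fail=0; on 'd' 0 → fail=0;  out ∅∪∅=∅
  n6('c'): parent n0 fail=0; on 'c' 0 → fail=0;  out ∅∪∅=∅
  n2('db'): parent n1 fail=0; on 'b' 0 → fail=0;  out ∅∪∅=∅
  n7('ca'): parent n6 fail=0; on 'a' 0 → fail=0;  out ∅∪∅=∅
  n10('cd'): parent n6 fail=0; on 'd' 0 → fail=1;  out {2}∪∅={2}
  n3('dba'): parent n2 fail=0; on 'a' 0 → fail=0;  out ∅∪∅=∅
  n8('cac'): parent n7 fail=0; on 'c' 0 → fail=6;  out ∅∪∅=∅
  n4('dbac'): parent n3 fail=0; on 'c' 0 → fail=6;  out ∅∪∅=∅
  n9('cacd'): parent n8 fail=6; on 'd' 6 → fail=10;  out {1}∪{2}={1,2}
  n5('dbacb'): parent n4 fail=6; on 'b' 6→0 → fail=0;  out {0}∪∅={0}

Run:
[0] read 'd'  n0⇒n1
[1] read 'a'  n1⇒n0 (via fail)
[2] read 'c'  n0⇒n6
[3] read 'a'  n6⇒n7
[4] read 'd'  n7⇒n1 (via fail)
[5] read 'd'  n1⇒n1 (via fail)
[6] read 'c'  n1⇒n6 (via fail)
[7] read 'a'  n6⇒n7
[8] read 'c'  n7⇒n8
[9] read 'd'  n8⇒n9  → match P1@[6:9],P2@[8:9]
[10] read 'a'  n9⇒n0 (via fail)
[11] read 'b'  n0⇒n0
[12] read 'a'  n0⇒n0
[13] read 'c'  n0⇒n6
[14] read 'a'  n6⇒n7
[15] read 'c'  n7⇒n8
[16] read 'd'  n8⇒n9  → match P1@[13:16],P2@[15:16]
[17] read 'c'  n9⇒n6 (via fail)
[18] read 'a'  n6⇒n7
[19] read 'c'  n7⇒n8
[20] read 'd'  n8⇒n9  → match P1@[17:20],P2@[19:20]
[21] read 'a'  n9⇒n0 (via fail)
[22] read 'b'  n0⇒n0
[23] read 'b'  n0⇒n0
[24] read 'd'  n0⇒n1
[25] read 'b'  n1⇒n2
[26] read 'a'  n2⇒n3
[27] read 'c'  n3⇒n4
[28] read 'b'  n4⇒n5  → match P0@[24:28]
[29] read 'a'  n5⇒n0 (via fail)
[30] read 'd'  n0⇒n1
[31] read 'b'  n1⇒n2
[32] read 'a'  n2⇒n3
[33] read 'c'  n3⇒n4
[34] read 'b'  n4⇒n5  → match P0@[30:34]
[35] read 'd'  n5⇒n1 (via fail)
[36] read 'c'  n1⇒n6 (via fail)
[37] read 'a'  n6⇒n7
[38] read 'c'  n7⇒n8
[39] read 'd'  n8⇒n9  → match P1@[36:39],P2@[38:39]
[40] read 'a'  n9⇒n0 (via fail)
[41] read 'd'  n0⇒n1
[42] read 'b'  n1⇒n2
[43] read 'a'  n2⇒n3
[44] read 'c'  n3⇒n4
[45] read 'b'  n4⇒n5  → match P0@[41:45]
[46] read 'a'  n5⇒n0 (via fail)
[47] read 'b'  n0⇒n0
[48] read 'c'  n0⇒n6
[49] read 'd'  n6⇒n10  → match P2@[48:49]
[50] read 'a'  n10⇒n0 (via fail)
[51] read 'c'  n0⇒n6
[52] read 'd'  n6⇒n10  → match P2@[51:52]
[53] read 'b'  n10⇒n2 (via fail)
[54] read 'a'  n2⇒n3
[55] read 'c'  n3⇒n4
[56] read 'b'  n4⇒n5  → match P0@[52:56]
[57] read 'b'  n5⇒n0 (via fail)
[58] read 'c'  n0⇒n6
[59] read 'd'  n6⇒n10  → match P2@[58:59]
[60] read 'a'  n10⇒n0 (via fail)
[61] read 'c'  n0⇒n6

All matches (sorted): [[9,1],[9,2],[16,1],[16,2],[20,1],[20,2],[28,0],[34,0],[39,1],[39,2],[45,0],[49,2],[52,2],[56,0],[59,2]]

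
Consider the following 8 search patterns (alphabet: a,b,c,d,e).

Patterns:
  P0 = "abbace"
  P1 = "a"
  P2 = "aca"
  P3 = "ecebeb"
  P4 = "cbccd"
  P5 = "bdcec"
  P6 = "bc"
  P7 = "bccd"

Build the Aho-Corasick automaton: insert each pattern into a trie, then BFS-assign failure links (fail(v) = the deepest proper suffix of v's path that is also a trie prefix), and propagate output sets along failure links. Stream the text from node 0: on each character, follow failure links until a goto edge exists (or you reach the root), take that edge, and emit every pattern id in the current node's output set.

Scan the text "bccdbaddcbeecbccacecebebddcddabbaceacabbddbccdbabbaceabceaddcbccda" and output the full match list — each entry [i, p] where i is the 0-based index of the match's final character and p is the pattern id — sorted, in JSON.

Build:
Trie (insert patterns):
  n0 'ε': a→1 b→20 c→15 e→9
  n1 'a': b→2 c→7  ←P1
  n2 'ab': b→3
  n3 'abb': a→4
  n4 'abba': c→5
  n5 'abbac': e→6
  n6 'abbace': ·  ←P0
  n7 'ac': a→8
  n8 'aca': ·  ←P2
  n9 'e': c→10
  n10 'ec': e→11
  n11 'ece': b→12
  n12 'eceb': e→13
  n13 'ecebe': b→14
  n14 'ecebeb': ·  ←P3
  n15 'c': b→16
  n16 'cb': c→17
  n17 'cbc': c→18
  n18 'cbcc': d→19
  n19 'cbccd': ·  ←P4
  n20 'b': c→25 d→21
  n21 'bd': c→22
  n22 'bdc': e→23
  n23 'bdce': c→24
  n24 'bdcec': ·  ←P5
  n25 'bc': c→26  ←P6
  n26 'bcc': d→27
  n27 'bccd': ·  ←P7

Failure links (BFS by depth):
  fail(1) 'a': from fail(0)=0 chase 'a': 0 ⇒ 0;  out={1}∪out(0)={1}
  fail(9) 'e': from fail(0)=0 chase 'e': 0 ⇒ 0;  out=∅∪out(0)=∅
  fail(15) 'c': from fail(0)=0 chase 'c': 0 ⇒ 0;  out=∅∪out(0)=∅
  fail(20) 'b': from fail(0)=0 chase 'b': 0 ⇒ 0;  out=∅∪out(0)=∅
  fail(2) 'ab': from fail(1)=0 chase 'b': 0 ⇒ 20;  out=∅∪out(20)=∅
  fail(7) 'ac': from fail(1)=0 chase 'c': 0 ⇒ 15;  out=∅∪out(15)=∅
  fail(10) 'ec': from fail(9)=0 chase 'c': 0 ⇒ 15;  out=∅∪out(15)=∅
  fail(16) 'cb': from fail(15)=0 chase 'b': 0 ⇒ 20;  out=∅∪out(20)=∅
  fail(21) 'bd': from fail(20)=0 chase 'd': 0 ⇒ 0;  out=∅∪out(0)=∅
  fail(25) 'bc': from fail(20)=0 chase 'c': 0 ⇒ 15;  out={6}∪out(15)={6}
  fail(3) 'abb': from fail(2)=20 chase 'b': 20→0 ⇒ 20;  out=∅∪out(20)=∅
  fail(8) 'aca': from fail(7)=15 chase 'a': 15→0 ⇒ 1;  out={2}∪out(1)={1,2}
  fail(11) 'ece': from fail(10)=15 chase 'e': 15→0 ⇒ 9;  out=∅∪out(9)=∅
  fail(17) 'cbc': from fail(16)=20 chase 'c': 20 ⇒ 25;  out=∅∪out(25)={6}
  fail(22) 'bdc': from fail(21)=0 chase 'c': 0 ⇒ 15;  out=∅∪out(15)=∅
  fail(26) 'bcc': from fail(25)=15 chase 'c': 15→0 ⇒ 15;  out=∅∪out(15)=∅
  fail(4) 'abba': from fail(3)=20 chase 'a': 20→0 ⇒ 1;  out=∅∪out(1)={1}
  fail(12) 'eceb': from fail(11)=9 chase 'b': 9→0 ⇒ 20;  out=∅∪out(20)=∅
  fail(18) 'cbcc': from fail(17)=25 chase 'c': 25 ⇒ 26;  out=∅∪out(26)=∅
  fail(23) 'bdce': from fail(22)=15 chase 'e': 15→0 ⇒ 9;  out=∅∪out(9)=∅
  fail(27) 'bccd': from fail(26)=15 chase 'd': 15→0 ⇒ 0;  out={7}∪out(0)={7}
  fail(5) 'abbac': from fail(4)=1 chase 'c': 1 ⇒ 7;  out=∅∪out(7)=∅
  fail(13) 'ecebe': from fail(12)=20 chase 'e': 20→0 ⇒ 9;  out=∅∪out(9)=∅
  fail(19) 'cbccd': from fail(18)=26 chase 'd': 26 ⇒ 27;  out={4}∪out(27)={4,7}
  fail(24) 'bdcec': from fail(23)=9 chase 'c': 9 ⇒ 10;  out={5}∪out(10)={5}
  fail(6) 'abbace': from fail(5)=7 chase 'e': 7→15→0 ⇒ 9;  out={0}∪out(9)={0}
  fail(14) 'ecebeb': from fail(13)=9 chase 'b': 9→0 ⇒ 20;  out={3}∪out(20)={3}

Scan:
[0] read 'b'  n0⇒n20
[1] read 'c'  n20⇒n25  ** P6@[0:1]
[2] read 'c'  n25⇒n26
[3] read 'd'  n26⇒n27  ** P7@[0:3]
[4] read 'b'  n27⇒n20 ·f
[5] read 'a'  n20⇒n1 ·f  ** P1@[5:5]
[6] read 'd'  n1⇒n0 ·f
[7] read 'd'  n0⇒n0
[8] read 'c'  n0⇒n15
[9] read 'b'  n15⇒n16
[10] read 'e'  n16⇒n9 ·f
[11] read 'e'  n9⇒n9 ·f
[12] read 'c'  n9⇒n10
[13] read 'b'  n10⇒n16 ·f
[14] read 'c'  n16⇒n17  ** P6@[13:14]
[15] read 'c'  n17⇒n18
[16] read 'a'  n18⇒n1 ·f  ** P1@[16:16]
[17] read 'c'  n1⇒n7
[18] read 'e'  n7⇒n9 ·f
[19] read 'c'  n9⇒n10
[20] read 'e'  n10⇒n11
[21] read 'b'  n11⇒n12
[22] read 'e'  n12⇒n13
[23] read 'b'  n13⇒n14  ** P3@[18:23]
[24] read 'd'  n14⇒n21 ·f
[25] read 'd'  n21⇒n0 ·f
[26] read 'c'  n0⇒n15
[27] read 'd'  n15⇒n0 ·f
[28] read 'd'  n0⇒n0
[29] read 'a'  n0⇒n1  ** P1@[29:29]
[30] read 'b'  n1⇒n2
[31] read 'b'  n2⇒n3
[32] read 'a'  n3⇒n4  ** P1@[32:32]
[33] read 'c'  n4⇒n5
[34] read 'e'  n5⇒n6  ** P0@[29:34]
[35] read 'a'  n6⇒n1 ·f  ** P1@[35:35]
[36] read 'c'  n1⇒n7
[37] read 'a'  n7⇒n8  ** P1@[37:37],P2@[35:37]
[38] read 'b'  n8⇒n2 ·f
[39] read 'b'  n2⇒n3
[40] read 'd'  n3⇒n21 ·f
[41] read 'd'  n21⇒n0 ·f
[42] read 'b'  n0⇒n20
[43] read 'c'  n20⇒n25  ** P6@[42:43]
[44] read 'c'  n25⇒n26
[45] read 'd'  n26⇒n27  ** P7@[42:45]
[46] read 'b'  n27⇒n20 ·f
[47] read 'a'  n20⇒n1 ·f  ** P1@[47:47]
[48] read 'b'  n1⇒n2
[49] read 'b'  n2⇒n3
[50] read 'a'  n3⇒n4  ** P1@[50:50]
[51] read 'c'  n4⇒n5
[52] read 'e'  n5⇒n6  ** P0@[47:52]
[53] read 'a'  n6⇒n1 ·f  ** P1@[53:53]
[54] read 'b'  n1⇒n2
[55] read 'c'  n2⇒n25 ·f  ** P6@[54:55]
[56] read 'e'  n25⇒n9 ·f
[57] read 'a'  n9⇒n1 ·f  ** P1@[57:57]
[58] read 'd'  n1⇒n0 ·f
[59] read 'd'  n0⇒n0
[60] read 'c'  n0⇒n15
[61] read 'b'  n15⇒n16
[62] read 'c'  n16⇒n17  ** P6@[61:62]
[63] read 'c'  n17⇒n18
[64] read 'd'  n18⇒n19  ** P4@[60:64],P7@[61:64]
[65] read 'a'  n19⇒n1 ·f  ** P1@[65:65]

All matches (sorted): [[1,6],[3,7],[5,1],[14,6],[16,1],[23,3],[29,1],[32,1],[34,0],[35,1],[37,1],[37,2],[43,6],[45,7],[47,1],[50,1],[52,0],[53,1],[55,6],[57,1],[62,6],[64,4],[64,7],[65,1]]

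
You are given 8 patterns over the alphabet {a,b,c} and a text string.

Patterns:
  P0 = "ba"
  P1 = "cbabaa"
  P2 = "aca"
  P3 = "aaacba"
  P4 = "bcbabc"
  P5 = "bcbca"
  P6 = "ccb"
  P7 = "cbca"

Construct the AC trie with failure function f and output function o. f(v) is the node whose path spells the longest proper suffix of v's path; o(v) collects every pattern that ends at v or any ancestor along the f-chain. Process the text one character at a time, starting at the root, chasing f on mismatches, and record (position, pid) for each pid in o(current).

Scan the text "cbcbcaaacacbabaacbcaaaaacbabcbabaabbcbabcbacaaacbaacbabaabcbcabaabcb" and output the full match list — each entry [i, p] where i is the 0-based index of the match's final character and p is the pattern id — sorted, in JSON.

Build:
Trie nodes:
  0='ε' goto a→9 b→1 c→3
  1='b' goto a→2 c→17
  2='ba' goto ·  [P0 ends]
  3='c' goto b→4 c→24
  4='cb' goto a→5 c→26
  5='cba' goto b→6
  6='cbab' goto a→7
  7='cbaba' goto a→8
  8='cbabaa' goto ·  [P1 ends]
  9='a' goto a→12 c→10
  10='ac' goto a→11
  11='aca' goto ·  [P2 ends]
  12='aa' goto a→13
  13='aaa' goto c→14
  14='aaac' goto b→15
  15='aaacb' goto a→16
  16='aaacba' goto ·  [P3 ends]
  17='bc' goto b→18
  18='bcb' goto a→19 c→22
  19='bcba' goto b→20
  20='bcbab' goto c→21
  21='bcbabc' goto ·  [P4 ends]
  22='bcbc' goto a→23
  23='bcbca' goto ·  [P5 ends]
  24='cc' goto b→25
  25='ccb' goto ·  [P6 ends]
  26='cbc' goto a→27
  27='cbca' goto ·  [P7 ends]

Failure links (BFS by depth):
  fail(1) 'b': from fail(0)=0 chase 'b': 0 ⇒ 0;  out=∅∪out(0)=∅
  fail(3) 'c': from fail(0)=0 chase 'c': 0 ⇒ 0;  out=∅∪out(0)=∅
  fail(9) 'a': from fail(0)=0 chase 'a': 0 ⇒ 0;  out=∅∪out(0)=∅
  fail(2) 'ba': from fail(1)=0 chase 'a': 0 ⇒ 9;  out={0}∪out(9)={0}
  fail(4) 'cb': from fail(3)=0 chase 'b': 0 ⇒ 1;  out=∅∪out(1)=∅
  fail(10) 'ac': from fail(9)=0 chase 'c': 0 ⇒ 3;  out=∅∪out(3)=∅
  fail(12) 'aa': from fail(9)=0 chase 'a': 0 ⇒ 9;  out=∅∪out(9)=∅
  fail(17) 'bc': from fail(1)=0 chase 'c': 0 ⇒ 3;  out=∅∪out(3)=∅
  fail(24) 'cc': from fail(3)=0 chase 'c': 0 ⇒ 3;  out=∅∪out(3)=∅
  fail(5) 'cba': from fail(4)=1 chase 'a': 1 ⇒ 2;  out=∅∪out(2)={0}
  fail(11) 'aca': from fail(10)=3 chase 'a': 3→0 ⇒ 9;  out={2}∪out(9)={2}
  fail(13) 'aaa': from fail(12)=9 chase 'a': 9 ⇒ 12;  out=∅∪out(12)=∅
  fail(18) 'bcb': from fail(17)=3 chase 'b': 3 ⇒ 4;  out=∅∪out(4)=∅
  fail(25) 'ccb': from fail(24)=3 chase 'b': 3 ⇒ 4;  out={6}∪out(4)={6}
  fail(26) 'cbc': from fail(4)=1 chase 'c': 1 ⇒ 17;  out=∅∪out(17)=∅
  fail(6) 'cbab': from fail(5)=2 chase 'b': 2→9→0 ⇒ 1;  out=∅∪out(1)=∅
  fail(14) 'aaac': from fail(13)=12 chase 'c': 12→9 ⇒ 10;  out=∅∪out(10)=∅
  fail(19) 'bcba': from fail(18)=4 chase 'a': 4 ⇒ 5;  out=∅∪out(5)={0}
  fail(22) 'bcbc': from fail(18)=4 chase 'c': 4 ⇒ 26;  out=∅∪out(26)=∅
  fail(27) 'cbca': from fail(26)=17 chase 'a': 17→3→0 ⇒ 9;  out={7}∪out(9)={7}
  fail(7) 'cbaba': from fail(6)=1 chase 'a': 1 ⇒ 2;  out=∅∪out(2)={0}
  fail(15) 'aaacb': from fail(14)=10 chase 'b': 10→3 ⇒ 4;  out=∅∪out(4)=∅
  fail(20) 'bcbab': from fail(19)=5 chase 'b': 5 ⇒ 6;  out=∅∪out(6)=∅
  fail(23) 'bcbca': from fail(22)=26 chase 'a': 26 ⇒ 27;  out={5}∪out(27)={5,7}
  fail(8) 'cbabaa': from fail(7)=2 chase 'a': 2→9 ⇒ 12;  out={1}∪out(12)={1}
  fail(16) 'aaacba': from fail(15)=4 chase 'a': 4 ⇒ 5;  out={3}∪out(5)={0,3}
  fail(21) 'bcbabc': from fail(20)=6 chase 'c': 6→1 ⇒ 17;  out={4}∪out(17)={4}

Run:
[0] read 'c'  n0⇒n3
[1] read 'b'  n3⇒n4
[2] read 'c'  n4⇒n26
[3] read 'b'  n26⇒n18 (fail-walked)
[4] read 'c'  n18⇒n22
[5] read 'a'  n22⇒n23  ** P5@[1:5],P7@[2:5]
[6] read 'a'  n23⇒n12 (fail-walked)
[7] read 'a'  n12⇒n13
[8] read 'c'  n13⇒n14
[9] read 'a'  n14⇒n11 (fail-walked)  ** P2@[7:9]
[10] read 'c'  n11⇒n10 (fail-walked)
[11] read 'b'  n10⇒n4 (fail-walked)
[12] read 'a'  n4⇒n5  ** P0@[11:12]
[13] read 'b'  n5⇒n6
[14] read 'a'  n6⇒n7  ** P0@[13:14]
[15] read 'a'  n7⇒n8  ** P1@[10:15]
[16] read 'c'  n8⇒n10 (fail-walked)
[17] read 'b'  n10⇒n4 (fail-walked)
[18] read 'c'  n4⇒n26
[19] read 'a'  n26⇒n27  ** P7@[16:19]
[20] read 'a'  n27⇒n12 (fail-walked)
[21] read 'a'  n12⇒n13
[22] read 'a'  n13⇒n13 (fail-walked)
[23] read 'a'  n13⇒n13 (fail-walked)
[24] read 'c'  n13⇒n14
[25] read 'b'  n14⇒n15
[26] read 'a'  n15⇒n16  ** P0@[25:26],P3@[21:26]
[27] read 'b'  n16⇒n6 (fail-walked)
[28] read 'c'  n6⇒n17 (fail-walked)
[29] read 'b'  n17⇒n18
[30] read 'a'  n18⇒n19  ** P0@[29:30]
[31] read 'b'  n19⇒n20
[32] read 'a'  n20⇒n7 (fail-walked)  ** P0@[31:32]
[33] read 'a'  n7⇒n8  ** P1@[28:33]
[34] read 'b'  n8⇒n1 (fail-walked)
[35] read 'b'  n1⇒n1 (fail-walked)
[36] read 'c'  n1⇒n17
[37] read 'b'  n17⇒n18
[38] read 'a'  n18⇒n19  ** P0@[37:38]
[39] read 'b'  n19⇒n20
[40] read 'c'  n20⇒n21  ** P4@[35:40]
[41] read 'b'  n21⇒n18 (fail-walked)
[42] read 'a'  n18⇒n19  ** P0@[41:42]
[43] read 'c'  n19⇒n10 (fail-walked)
[44] read 'a'  n10⇒n11  ** P2@[42:44]
[45] read 'a'  n11⇒n12 (fail-walked)
[46] read 'a'  n12⇒n13
[47] read 'c'  n13⇒n14
[48] read 'b'  n14⇒n15
[49] read 'a'  n15⇒n16  ** P0@[48:49],P3@[44:49]
[50] read 'a'  n16⇒n12 (fail-walked)
[51] read 'c'  n12⇒n10 (fail-walked)
[52] read 'b'  n10⇒n4 (fail-walked)
[53] read 'a'  n4⇒n5  ** P0@[52:53]
[54] read 'b'  n5⇒n6
[55] read 'a'  n6⇒n7  ** P0@[54:55]
[56] read 'a'  n7⇒n8  ** P1@[51:56]
[57] read 'b'  n8⇒n1 (fail-walked)
[58] read 'c'  n1⇒n17
[59] read 'b'  n17⇒n18
[60] read 'c'  n18⇒n22
[61] read 'a'  n22⇒n23  ** P5@[57:61],P7@[58:61]
[62] read 'b'  n23⇒n1 (fail-walked)
[63] read 'a'  n1⇒n2  ** P0@[62:63]
[64] read 'a'  n2⇒n12 (fail-walked)
[65] read 'b'  n12⇒n1 (fail-walked)
[66] read 'c'  n1⇒n17
[67] read 'b'  n17⇒n18

Matches: [[5,5],[5,7],[9,2],[12,0],[14,0],[15,1],[19,7],[26,0],[26,3],[30,0],[32,0],[33,1],[38,0],[40,4],[42,0],[44,2],[49,0],[49,3],[53,0],[55,0],[56,1],[61,5],[61,7],[63,0]]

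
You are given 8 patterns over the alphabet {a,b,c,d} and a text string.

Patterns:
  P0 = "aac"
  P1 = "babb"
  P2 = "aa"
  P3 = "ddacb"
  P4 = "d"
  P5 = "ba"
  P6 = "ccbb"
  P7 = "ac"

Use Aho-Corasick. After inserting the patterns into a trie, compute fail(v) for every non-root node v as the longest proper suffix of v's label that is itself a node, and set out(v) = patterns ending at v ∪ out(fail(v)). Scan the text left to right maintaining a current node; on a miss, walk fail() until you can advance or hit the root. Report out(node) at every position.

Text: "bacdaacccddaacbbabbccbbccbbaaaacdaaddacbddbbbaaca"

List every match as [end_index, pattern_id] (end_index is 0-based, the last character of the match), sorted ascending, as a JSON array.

Build:
Trie nodes:
  n0 'ε': a→1 b→4 c→13 d→8
  n1 'a': a→2 c→17
  n2 'aa': c→3  [P2 ends]
  n3 'aac': ·  [P0 ends]
  n4 'b': a→5
  n5 'ba': b→6  [P5 ends]
  n6 'bab': b→7
  n7 'babb': ·  [P1 ends]
  n8 'd': d→9  [P4 ends]
  n9 'dd': a→10
  n10 'dda': c→11
  n11 'ddac': b→12
  n12 'ddacb': ·  [P3 ends]
  n13 'c': c→14
  n14 'cc': b→15
  n15 'ccb': b→16
  n16 'ccbb': ·  [P6 ends]
  n17 'ac': ·  [P7 ends]

Failure links (BFS by depth):
  n1('a'): parent n0 fail=0; on 'a' 0 → fail=0;  out ∅∪∅=∅
  n4('b'): parent n0 fail=0; on 'b' 0 → fail=0;  out ∅∪∅=∅
  n8('d'): parent n0 fail=0; on 'd' 0 → fail=0;  out {4}∪∅={4}
  n13('c'): parent n0 fail=0; on 'c' 0 → fail=0;  out ∅∪∅=∅
  n2('aa'): parent n1 fail=0; on 'a' 0 → fail=1;  out {2}∪∅={2}
  n5('ba'): parent n4 fail=0; on 'a' 0 → fail=1;  out {5}∪∅={5}
  n9('dd'): parent n8 fail=0; on 'd' 0 → fail=8;  out ∅∪{4}={4}
  n14('cc'): parent n13 fail=0; on 'c' 0 → fail=13;  out ∅∪∅=∅
  n17('ac'): parent n1 fail=0; on 'c' 0 → fail=13;  out {7}∪∅={7}
  n3('aac'): parent n2 fail=1; on 'c' 1 → fail=17;  out {0}∪{7}={0,7}
  n6('bab'): parent n5 fail=1; on 'b' 1→0 → fail=4;  out ∅∪∅=∅
  n10('dda'): parent n9 fail=8; on 'a' 8→0 → fail=1;  out ∅∪∅=∅
  n15('ccb'): parent n14 fail=13; on 'b' 13→0 → fail=4;  out ∅∪∅=∅
  n7('babb'): parent n6 fail=4; on 'b' 4→0 → fail=4;  out {1}∪∅={1}
  n11('ddac'): parent n10 fail=1; on 'c' 1 → fail=17;  out ∅∪{7}={7}
  n16('ccbb'): parent n15 fail=4; on 'b' 4→0 → fail=4;  out {6}∪∅={6}
  n12('ddacb'): parent n11 fail=17; on 'b' 17→13→0 → fail=4;  out {3}∪∅={3}

Text stream:
[0] read 'b'  n0⇒n4
[1] read 'a'  n4⇒n5  → match P5@[0:1]
[2] read 'c'  n5⇒n17 (via fail)  → match P7@[1:2]
[3] read 'd'  n17⇒n8 (via fail)  → match P4@[3:3]
[4] read 'a'  n8⇒n1 (via fail)
[5] read 'a'  n1⇒n2  → match P2@[4:5]
[6] read 'c'  n2⇒n3  → match P0@[4:6],P7@[5:6]
[7] read 'c'  n3⇒n14 (via fail)
[8] read 'c'  n14⇒n14 (via fail)
[9] read 'd'  n14⇒n8 (via fail)  → match P4@[9:9]
[10] read 'd'  n8⇒n9  → match P4@[10:10]
[11] read 'a'  n9⇒n10
[12] read 'a'  n10⇒n2 (via fail)  → match P2@[11:12]
[13] read 'c'  n2⇒n3  → match P0@[11:13],P7@[12:13]
[14] read 'b'  n3⇒n4 (via fail)
[15] read 'b'  n4⇒n4 (via fail)
[16] read 'a'  n4⇒n5  → match P5@[15:16]
[17] read 'b'  n5⇒n6
[18] read 'b'  n6⇒n7  → match P1@[15:18]
[19] read 'c'  n7⇒n13 (via fail)
[20] read 'c'  n13⇒n14
[21] read 'b'  n14⇒n15
[22] read 'b'  n15⇒n16  → match P6@[19:22]
[23] read 'c'  n16⇒n13 (via fail)
[24] read 'c'  n13⇒n14
[25] read 'b'  n14⇒n15
[26] read 'b'  n15⇒n16  → match P6@[23:26]
[27] read 'a'  n16⇒n5 (via fail)  → match P5@[26:27]
[28] read 'a'  n5⇒n2 (via fail)  → match P2@[27:28]
[29] read 'a'  n2⇒n2 (via fail)  → match P2@[28:29]
[30] read 'a'  n2⇒n2 (via fail)  → match P2@[29:30]
[31] read 'c'  n2⇒n3  → match P0@[29:31],P7@[30:31]
[32] read 'd'  n3⇒n8 (via fail)  → match P4@[32:32]
[33] read 'a'  n8⇒n1 (via fail)
[34] read 'a'  n1⇒n2  → match P2@[33:34]
[35] read 'd'  n2⇒n8 (via fail)  → match P4@[35:35]
[36] read 'd'  n8⇒n9  → match P4@[36:36]
[37] read 'a'  n9⇒n10
[38] read 'c'  n10⇒n11  → match P7@[37:38]
[39] read 'b'  n11⇒n12  → match P3@[35:39]
[40] read 'd'  n12⇒n8 (via fail)  → match P4@[40:40]
[41] read 'd'  n8⇒n9  → match P4@[41:41]
[42] read 'b'  n9⇒n4 (via fail)
[43] read 'b'  n4⇒n4 (via fail)
[44] read 'b'  n4⇒n4 (via fail)
[45] read 'a'  n4⇒n5  → match P5@[44:45]
[46] read 'a'  n5⇒n2 (via fail)  → match P2@[45:46]
[47] read 'c'  n2⇒n3  → match P0@[45:47],P7@[46:47]
[48] read 'a'  n3⇒n1 (via fail)

All matches (sorted): [[1,5],[2,7],[3,4],[5,2],[6,0],[6,7],[9,4],[10,4],[12,2],[13,0],[13,7],[16,5],[18,1],[22,6],[26,6],[27,5],[28,2],[29,2],[30,2],[31,0],[31,7],[32,4],[34,2],[35,4],[36,4],[38,7],[39,3],[40,4],[41,4],[45,5],[46,2],[47,0],[47,7]]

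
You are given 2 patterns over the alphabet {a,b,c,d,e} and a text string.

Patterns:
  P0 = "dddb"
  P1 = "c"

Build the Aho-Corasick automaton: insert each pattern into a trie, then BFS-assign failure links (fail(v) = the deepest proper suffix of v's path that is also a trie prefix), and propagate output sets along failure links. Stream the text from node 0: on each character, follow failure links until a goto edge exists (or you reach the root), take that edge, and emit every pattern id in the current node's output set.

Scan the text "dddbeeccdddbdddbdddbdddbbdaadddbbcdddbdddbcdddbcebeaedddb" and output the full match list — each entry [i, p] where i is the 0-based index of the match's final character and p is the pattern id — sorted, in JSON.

Build:
Trie nodes:
  n0 'ε': c→5 d→1
  n1 'd': d→2
  n2 'dd': d→3
  n3 'ddd': b→4
  n4 'dddb': ·  ←P0
  n5 'c': ·  ←P1

BFS fail/out derivation:
  n1('d'): parent n0 fail=0; on 'd' 0 → fail=0;  out ∅∪∅=∅
  n5('c'): parent n0 fail=0; on 'c' 0 → fail=0;  out {1}∪∅={1}
  n2('dd'): parent n1 fail=0; on 'd' 0 → fail=1;  out ∅∪∅=∅
  n3('ddd'): parent n2 fail=1; on 'd' 1 → fail=2;  out ∅∪∅=∅
  n4('dddb'): parent n3 fail=2; on 'b' 2→1→0 → fail=0;  out {0}∪∅={0}

Text stream:
[0] read 'd'  n0⇒n1
[1] read 'd'  n1⇒n2
[2] read 'd'  n2⇒n3
[3] read 'b'  n3⇒n4  → match P0@[0:3]
[4] read 'e'  n4⇒n0 ·f
[5] read 'e'  n0⇒n0
[6] read 'c'  n0⇒n5  → match P1@[6:6]
[7] read 'c'  n5⇒n5 ·f  → match P1@[7:7]
[8] read 'd'  n5⇒n1 ·f
[9] read 'd'  n1⇒n2
[10] read 'd'  n2⇒n3
[11] read 'b'  n3⇒n4  → match P0@[8:11]
[12] read 'd'  n4⇒n1 ·f
[13] read 'd'  n1⇒n2
[14] read 'd'  n2⇒n3
[15] read 'b'  n3⇒n4  → match P0@[12:15]
[16] read 'd'  n4⇒n1 ·f
[17] read 'd'  n1⇒n2
[18] read 'd'  n2⇒n3
[19] read 'b'  n3⇒n4  → match P0@[16:19]
[20] read 'd'  n4⇒n1 ·f
[21] read 'd'  n1⇒n2
[22] read 'd'  n2⇒n3
[23] read 'b'  n3⇒n4  → match P0@[20:23]
[24] read 'b'  n4⇒n0 ·f
[25] read 'd'  n0⇒n1
[26] read 'a'  n1⇒n0 ·f
[27] read 'a'  n0⇒n0
[28] read 'd'  n0⇒n1
[29] read 'd'  n1⇒n2
[30] read 'd'  n2⇒n3
[31] read 'b'  n3⇒n4  → match P0@[28:31]
[32] read 'b'  n4⇒n0 ·f
[33] read 'c'  n0⇒n5  → match P1@[33:33]
[34] read 'd'  n5⇒n1 ·f
[35] read 'd'  n1⇒n2
[36] read 'd'  n2⇒n3
[37] read 'b'  n3⇒n4  → match P0@[34:37]
[38] read 'd'  n4⇒n1 ·f
[39] read 'd'  n1⇒n2
[40] read 'd'  n2⇒n3
[41] read 'b'  n3⇒n4  → match P0@[38:41]
[42] read 'c'  n4⇒n5 ·f  → match P1@[42:42]
[43] read 'd'  n5⇒n1 ·f
[44] read 'd'  n1⇒n2
[45] read 'd'  n2⇒n3
[46] read 'b'  n3⇒n4  → match P0@[43:46]
[47] read 'c'  n4⇒n5 ·f  → match P1@[47:47]
[48] read 'e'  n5⇒n0 ·f
[49] read 'b'  n0⇒n0
[50] read 'e'  n0⇒n0
[51] read 'a'  n0⇒n0
[52] read 'e'  n0⇒n0
[53] read 'd'  n0⇒n1
[54] read 'd'  n1⇒n2
[55] read 'd'  n2⇒n3
[56] read 'b'  n3⇒n4  → match P0@[53:56]

Result: [[3,0],[6,1],[7,1],[11,0],[15,0],[19,0],[23,0],[31,0],[33,1],[37,0],[41,0],[42,1],[46,0],[47,1],[56,0]]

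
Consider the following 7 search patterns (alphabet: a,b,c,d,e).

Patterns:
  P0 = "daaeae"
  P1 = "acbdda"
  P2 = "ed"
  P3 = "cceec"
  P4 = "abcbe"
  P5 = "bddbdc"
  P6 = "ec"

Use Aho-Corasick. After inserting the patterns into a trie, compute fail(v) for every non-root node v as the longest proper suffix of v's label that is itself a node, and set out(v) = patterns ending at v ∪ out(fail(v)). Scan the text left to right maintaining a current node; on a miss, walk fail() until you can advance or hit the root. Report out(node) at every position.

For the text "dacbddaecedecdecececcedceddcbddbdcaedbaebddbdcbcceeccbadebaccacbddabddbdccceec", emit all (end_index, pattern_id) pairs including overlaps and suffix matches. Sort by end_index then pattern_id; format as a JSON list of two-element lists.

Build automaton:
Trie (insert patterns):
  0='ε' goto a→7 b→24 c→15 d→1 e→13
  1='d' goto a→2
  2='da' goto a→3
  3='daa' goto e→4
  4='daae' goto a→5
  5='daaea' goto e→6
  6='daaeae' goto ·  [P0 ends]
  7='a' goto b→20 c→8
  8='ac' goto b→9
  9='acb' goto d→10
  10='acbd' goto d→11
  11='acbdd' goto a→12
  12='acbdda' goto ·  [P1 ends]
  13='e' goto c→30 d→14
  14='ed' goto ·  [P2 ends]
  15='c' goto c→16
  16='cc' goto e→17
  17='cce' goto e→18
  18='ccee' goto c→19
  19='cceec' goto ·  [P3 ends]
  20='ab' goto c→21
  21='abc' goto b→22
  22='abcb' goto e→23
  23='abcbe' goto ·  [P4 ends]
  24='b' goto d→25
  25='bd' goto d→26
  26='bdd' goto b→27
  27='bddb' goto d→28
  28='bddbd' goto c→29
  29='bddbdc' goto ·  [P5 ends]
  30='ec' goto ·  [P6 ends]

BFS fail/out derivation:
  fail(1) 'd': from fail(0)=0 chase 'd': 0 ⇒ 0;  out=∅∪out(0)=∅
  fail(7) 'a': from fail(0)=0 chase 'a': 0 ⇒ 0;  out=∅∪out(0)=∅
  fail(13) 'e': from fail(0)=0 chase 'e': 0 ⇒ 0;  out=∅∪out(0)=∅
  fail(15) 'c': from fail(0)=0 chase 'c': 0 ⇒ 0;  out=∅∪out(0)=∅
  fail(24) 'b': from fail(0)=0 chase 'b': 0 ⇒ 0;  out=∅∪out(0)=∅
  fail(2) 'da': from fail(1)=0 chase 'a': 0 ⇒ 7;  out=∅∪out(7)=∅
  fail(8) 'ac': from fail(7)=0 chase 'c': 0 ⇒ 15;  out=∅∪out(15)=∅
  fail(14) 'ed': from fail(13)=0 chase 'd': 0 ⇒ 1;  out={2}∪out(1)={2}
  fail(16) 'cc': from fail(15)=0 chase 'c': 0 ⇒ 15;  out=∅∪out(15)=∅
  fail(20) 'ab': from fail(7)=0 chase 'b': 0 ⇒ 24;  out=∅∪out(24)=∅
  fail(25) 'bd': from fail(24)=0 chase 'd': 0 ⇒ 1;  out=∅∪out(1)=∅
  fail(30) 'ec': from fail(13)=0 chase 'c': 0 ⇒ 15;  out={6}∪out(15)={6}
  fail(3) 'daa': from fail(2)=7 chase 'a': 7→0 ⇒ 7;  out=∅∪out(7)=∅
  fail(9) 'acb': from fail(8)=15 chase 'b': 15→0 ⇒ 24;  out=∅∪out(24)=∅
  fail(17) 'cce': from fail(16)=15 chase 'e': 15→0 ⇒ 13;  out=∅∪out(13)=∅
  fail(21) 'abc': from fail(20)=24 chase 'c': 24→0 ⇒ 15;  out=∅∪out(15)=∅
  fail(26) 'bdd': from fail(25)=1 chase 'd': 1→0 ⇒ 1;  out=∅∪out(1)=∅
  fail(4) 'daae': from fail(3)=7 chase 'e': 7→0 ⇒ 13;  out=∅∪out(13)=∅
  fail(10) 'acbd': from fail(9)=24 chase 'd': 24 ⇒ 25;  out=∅∪out(25)=∅
  fail(18) 'ccee': from fail(17)=13 chase 'e': 13→0 ⇒ 13;  out=∅∪out(13)=∅
  fail(22) 'abcb': from fail(21)=15 chase 'b': 15→0 ⇒ 24;  out=∅∪out(24)=∅
  fail(27) 'bddb': from fail(26)=1 chase 'b': 1→0 ⇒ 24;  out=∅∪out(24)=∅
  fail(5) 'daaea': from fail(4)=13 chase 'a': 13→0 ⇒ 7;  out=∅∪out(7)=∅
  fail(11) 'acbdd': from fail(10)=25 chase 'd': 25 ⇒ 26;  out=∅∪out(26)=∅
  fail(19) 'cceec': from fail(18)=13 chase 'c': 13 ⇒ 30;  out={3}∪out(30)={3,6}
  fail(23) 'abcbe': from fail(22)=24 chase 'e': 24→0 ⇒ 13;  out={4}∪out(13)={4}
  fail(28) 'bddbd': from fail(27)=24 chase 'd': 24 ⇒ 25;  out=∅∪out(25)=∅
  fail(6) 'daaeae': from fail(5)=7 chase 'e': 7→0 ⇒ 13;  out={0}∪out(13)={0}
  fail(12) 'acbdda': from fail(11)=26 chase 'a': 26→1 ⇒ 2;  out={1}∪out(2)={1}
  fail(29) 'bddbdc': from fail(28)=25 chase 'c': 25→1→0 ⇒ 15;  out={5}∪out(15)={5}

Text stream:
[0] read 'd'  n0⇒n1
[1] read 'a'  n1⇒n2
[2] read 'c'  n2⇒n8 (via fail)
[3] read 'b'  n8⇒n9
[4] read 'd'  n9⇒n10
[5] read 'd'  n10⇒n11
[6] read 'a'  n11⇒n12  ** P1@[1:6]
[7] read 'e'  n12⇒n13 (via fail)
[8] read 'c'  n13⇒n30  ** P6@[7:8]
[9] read 'e'  n30⇒n13 (via fail)
[10] read 'd'  n13⇒n14  ** P2@[9:10]
[11] read 'e'  n14⇒n13 (via fail)
[12] read 'c'  n13⇒n30  ** P6@[11:12]
[13] read 'd'  n30⇒n1 (via fail)
[14] read 'e'  n1⇒n13 (via fail)
[15] read 'c'  n13⇒n30  ** P6@[14:15]
[16] read 'e'  n30⇒n13 (via fail)
[17] read 'c'  n13⇒n30  ** P6@[16:17]
[18] read 'e'  n30⇒n13 (via fail)
[19] read 'c'  n13⇒n30  ** P6@[18:19]
[20] read 'c'  n30⇒n16 (via fail)
[21] read 'e'  n16⇒n17
[22] read 'd'  n17⇒n14 (via fail)  ** P2@[21:22]
[23] read 'c'  n14⇒n15 (via fail)
[24] read 'e'  n15⇒n13 (via fail)
[25] read 'd'  n13⇒n14  ** P2@[24:25]
[26] read 'd'  n14⇒n1 (via fail)
[27] read 'c'  n1⇒n15 (via fail)
[28] read 'b'  n15⇒n24 (via fail)
[29] read 'd'  n24⇒n25
[30] read 'd'  n25⇒n26
[31] read 'b'  n26⇒n27
[32] read 'd'  n27⇒n28
[33] read 'c'  n28⇒n29  ** P5@[28:33]
[34] read 'a'  n29⇒n7 (via fail)
[35] read 'e'  n7⇒n13 (via fail)
[36] read 'd'  n13⇒n14  ** P2@[35:36]
[37] read 'b'  n14⇒n24 (via fail)
[38] read 'a'  n24⇒n7 (via fail)
[39] read 'e'  n7⇒n13 (via fail)
[40] read 'b'  n13⇒n24 (via fail)
[41] read 'd'  n24⇒n25
[42] read 'd'  n25⇒n26
[43] read 'b'  n26⇒n27
[44] read 'd'  n27⇒n28
[45] read 'c'  n28⇒n29  ** P5@[40:45]
[46] read 'b'  n29⇒n24 (via fail)
[47] read 'c'  n24⇒n15 (via fail)
[48] read 'c'  n15⇒n16
[49] read 'e'  n16⇒n17
[50] read 'e'  n17⇒n18
[51] read 'c'  n18⇒n19  ** P3@[47:51],P6@[50:51]
[52] read 'c'  n19⇒n16 (via fail)
[53] read 'b'  n16⇒n24 (via fail)
[54] read 'a'  n24⇒n7 (via fail)
[55] read 'd'  n7⇒n1 (via fail)
[56] read 'e'  n1⇒n13 (via fail)
[57] read 'b'  n13⇒n24 (via fail)
[58] read 'a'  n24⇒n7 (via fail)
[59] read 'c'  n7⇒n8
[60] read 'c'  n8⇒n16 (via fail)
[61] read 'a'  n16⇒n7 (via fail)
[62] read 'c'  n7⇒n8
[63] read 'b'  n8⇒n9
[64] read 'd'  n9⇒n10
[65] read 'd'  n10⇒n11
[66] read 'a'  n11⇒n12  ** P1@[61:66]
[67] read 'b'  n12⇒n20 (via fail)
[68] read 'd'  n20⇒n25 (via fail)
[69] read 'd'  n25⇒n26
[70] read 'b'  n26⇒n27
[71] read 'd'  n27⇒n28
[72] read 'c'  n28⇒n29  ** P5@[67:72]
[73] read 'c'  n29⇒n16 (via fail)
[74] read 'c'  n16⇒n16 (via fail)
[75] read 'e'  n16⇒n17
[76] read 'e'  n17⇒n18
[77] read 'c'  n18⇒n19  ** P3@[73:77],P6@[76:77]

All matches (sorted): [[6,1],[8,6],[10,2],[12,6],[15,6],[17,6],[19,6],[22,2],[25,2],[33,5],[36,2],[45,5],[51,3],[51,6],[66,1],[72,5],[77,3],[77,6]]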